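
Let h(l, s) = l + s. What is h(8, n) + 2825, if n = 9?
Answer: 2842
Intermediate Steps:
h(8, n) + 2825 = (8 + 9) + 2825 = 17 + 2825 = 2842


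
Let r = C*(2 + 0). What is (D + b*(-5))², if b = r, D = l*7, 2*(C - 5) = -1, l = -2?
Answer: 3481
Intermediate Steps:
C = 9/2 (C = 5 + (½)*(-1) = 5 - ½ = 9/2 ≈ 4.5000)
D = -14 (D = -2*7 = -14)
r = 9 (r = 9*(2 + 0)/2 = (9/2)*2 = 9)
b = 9
(D + b*(-5))² = (-14 + 9*(-5))² = (-14 - 45)² = (-59)² = 3481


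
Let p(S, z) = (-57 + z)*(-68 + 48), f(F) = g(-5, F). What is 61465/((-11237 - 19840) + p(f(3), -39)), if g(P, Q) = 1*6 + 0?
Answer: -61465/29157 ≈ -2.1081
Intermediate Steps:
g(P, Q) = 6 (g(P, Q) = 6 + 0 = 6)
f(F) = 6
p(S, z) = 1140 - 20*z (p(S, z) = (-57 + z)*(-20) = 1140 - 20*z)
61465/((-11237 - 19840) + p(f(3), -39)) = 61465/((-11237 - 19840) + (1140 - 20*(-39))) = 61465/(-31077 + (1140 + 780)) = 61465/(-31077 + 1920) = 61465/(-29157) = 61465*(-1/29157) = -61465/29157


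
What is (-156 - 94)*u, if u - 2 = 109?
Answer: -27750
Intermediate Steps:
u = 111 (u = 2 + 109 = 111)
(-156 - 94)*u = (-156 - 94)*111 = -250*111 = -27750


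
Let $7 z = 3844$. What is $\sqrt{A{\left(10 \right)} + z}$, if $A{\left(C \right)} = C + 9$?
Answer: $\frac{\sqrt{27839}}{7} \approx 23.836$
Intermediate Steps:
$z = \frac{3844}{7}$ ($z = \frac{1}{7} \cdot 3844 = \frac{3844}{7} \approx 549.14$)
$A{\left(C \right)} = 9 + C$
$\sqrt{A{\left(10 \right)} + z} = \sqrt{\left(9 + 10\right) + \frac{3844}{7}} = \sqrt{19 + \frac{3844}{7}} = \sqrt{\frac{3977}{7}} = \frac{\sqrt{27839}}{7}$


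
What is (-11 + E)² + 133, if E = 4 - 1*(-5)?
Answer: 137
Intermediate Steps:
E = 9 (E = 4 + 5 = 9)
(-11 + E)² + 133 = (-11 + 9)² + 133 = (-2)² + 133 = 4 + 133 = 137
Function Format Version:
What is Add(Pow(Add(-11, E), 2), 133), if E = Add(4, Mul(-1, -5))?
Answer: 137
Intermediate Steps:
E = 9 (E = Add(4, 5) = 9)
Add(Pow(Add(-11, E), 2), 133) = Add(Pow(Add(-11, 9), 2), 133) = Add(Pow(-2, 2), 133) = Add(4, 133) = 137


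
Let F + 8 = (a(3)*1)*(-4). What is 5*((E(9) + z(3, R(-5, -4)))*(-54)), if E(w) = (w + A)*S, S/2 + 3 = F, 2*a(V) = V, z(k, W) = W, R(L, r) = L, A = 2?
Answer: 102330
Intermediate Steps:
a(V) = V/2
F = -14 (F = -8 + (((½)*3)*1)*(-4) = -8 + ((3/2)*1)*(-4) = -8 + (3/2)*(-4) = -8 - 6 = -14)
S = -34 (S = -6 + 2*(-14) = -6 - 28 = -34)
E(w) = -68 - 34*w (E(w) = (w + 2)*(-34) = (2 + w)*(-34) = -68 - 34*w)
5*((E(9) + z(3, R(-5, -4)))*(-54)) = 5*(((-68 - 34*9) - 5)*(-54)) = 5*(((-68 - 306) - 5)*(-54)) = 5*((-374 - 5)*(-54)) = 5*(-379*(-54)) = 5*20466 = 102330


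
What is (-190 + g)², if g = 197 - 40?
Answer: 1089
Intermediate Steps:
g = 157
(-190 + g)² = (-190 + 157)² = (-33)² = 1089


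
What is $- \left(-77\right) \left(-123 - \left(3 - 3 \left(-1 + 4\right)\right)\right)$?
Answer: $-9009$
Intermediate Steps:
$- \left(-77\right) \left(-123 - \left(3 - 3 \left(-1 + 4\right)\right)\right) = - \left(-77\right) \left(-123 + \left(3 \cdot 3 - 3\right)\right) = - \left(-77\right) \left(-123 + \left(9 - 3\right)\right) = - \left(-77\right) \left(-123 + 6\right) = - \left(-77\right) \left(-117\right) = \left(-1\right) 9009 = -9009$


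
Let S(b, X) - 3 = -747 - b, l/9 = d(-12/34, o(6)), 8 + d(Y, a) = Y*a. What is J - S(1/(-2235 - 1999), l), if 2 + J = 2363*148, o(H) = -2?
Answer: 1483873043/4234 ≈ 3.5047e+5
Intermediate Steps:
d(Y, a) = -8 + Y*a
l = -1116/17 (l = 9*(-8 - 12/34*(-2)) = 9*(-8 - 12*1/34*(-2)) = 9*(-8 - 6/17*(-2)) = 9*(-8 + 12/17) = 9*(-124/17) = -1116/17 ≈ -65.647)
S(b, X) = -744 - b (S(b, X) = 3 + (-747 - b) = -744 - b)
J = 349722 (J = -2 + 2363*148 = -2 + 349724 = 349722)
J - S(1/(-2235 - 1999), l) = 349722 - (-744 - 1/(-2235 - 1999)) = 349722 - (-744 - 1/(-4234)) = 349722 - (-744 - 1*(-1/4234)) = 349722 - (-744 + 1/4234) = 349722 - 1*(-3150095/4234) = 349722 + 3150095/4234 = 1483873043/4234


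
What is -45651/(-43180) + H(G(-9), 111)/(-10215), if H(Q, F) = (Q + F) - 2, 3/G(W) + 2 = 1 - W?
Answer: 184640861/176433480 ≈ 1.0465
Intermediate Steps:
G(W) = 3/(-1 - W) (G(W) = 3/(-2 + (1 - W)) = 3/(-1 - W))
H(Q, F) = -2 + F + Q (H(Q, F) = (F + Q) - 2 = -2 + F + Q)
-45651/(-43180) + H(G(-9), 111)/(-10215) = -45651/(-43180) + (-2 + 111 - 3/(1 - 9))/(-10215) = -45651*(-1/43180) + (-2 + 111 - 3/(-8))*(-1/10215) = 45651/43180 + (-2 + 111 - 3*(-⅛))*(-1/10215) = 45651/43180 + (-2 + 111 + 3/8)*(-1/10215) = 45651/43180 + (875/8)*(-1/10215) = 45651/43180 - 175/16344 = 184640861/176433480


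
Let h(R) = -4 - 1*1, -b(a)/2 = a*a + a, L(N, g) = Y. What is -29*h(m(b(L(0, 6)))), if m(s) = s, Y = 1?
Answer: 145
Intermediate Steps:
L(N, g) = 1
b(a) = -2*a - 2*a² (b(a) = -2*(a*a + a) = -2*(a² + a) = -2*(a + a²) = -2*a - 2*a²)
h(R) = -5 (h(R) = -4 - 1 = -5)
-29*h(m(b(L(0, 6)))) = -29*(-5) = 145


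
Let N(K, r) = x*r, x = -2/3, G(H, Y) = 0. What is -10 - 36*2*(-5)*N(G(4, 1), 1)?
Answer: -250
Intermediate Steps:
x = -2/3 (x = -2*1/3 = -2/3 ≈ -0.66667)
N(K, r) = -2*r/3
-10 - 36*2*(-5)*N(G(4, 1), 1) = -10 - 36*2*(-5)*(-2/3*1) = -10 - (-360)*(-2)/3 = -10 - 36*20/3 = -10 - 240 = -250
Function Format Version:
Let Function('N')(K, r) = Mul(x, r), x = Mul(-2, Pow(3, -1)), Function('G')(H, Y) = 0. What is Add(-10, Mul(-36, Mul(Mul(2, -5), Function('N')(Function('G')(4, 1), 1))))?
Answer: -250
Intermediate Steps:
x = Rational(-2, 3) (x = Mul(-2, Rational(1, 3)) = Rational(-2, 3) ≈ -0.66667)
Function('N')(K, r) = Mul(Rational(-2, 3), r)
Add(-10, Mul(-36, Mul(Mul(2, -5), Function('N')(Function('G')(4, 1), 1)))) = Add(-10, Mul(-36, Mul(Mul(2, -5), Mul(Rational(-2, 3), 1)))) = Add(-10, Mul(-36, Mul(-10, Rational(-2, 3)))) = Add(-10, Mul(-36, Rational(20, 3))) = Add(-10, -240) = -250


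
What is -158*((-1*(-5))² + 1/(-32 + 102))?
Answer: -138329/35 ≈ -3952.3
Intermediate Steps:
-158*((-1*(-5))² + 1/(-32 + 102)) = -158*(5² + 1/70) = -158*(25 + 1/70) = -158*1751/70 = -138329/35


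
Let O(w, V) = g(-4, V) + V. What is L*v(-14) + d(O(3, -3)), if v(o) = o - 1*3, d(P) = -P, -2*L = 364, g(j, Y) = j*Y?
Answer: 3085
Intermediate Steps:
g(j, Y) = Y*j
O(w, V) = -3*V (O(w, V) = V*(-4) + V = -4*V + V = -3*V)
L = -182 (L = -½*364 = -182)
v(o) = -3 + o (v(o) = o - 3 = -3 + o)
L*v(-14) + d(O(3, -3)) = -182*(-3 - 14) - (-3)*(-3) = -182*(-17) - 1*9 = 3094 - 9 = 3085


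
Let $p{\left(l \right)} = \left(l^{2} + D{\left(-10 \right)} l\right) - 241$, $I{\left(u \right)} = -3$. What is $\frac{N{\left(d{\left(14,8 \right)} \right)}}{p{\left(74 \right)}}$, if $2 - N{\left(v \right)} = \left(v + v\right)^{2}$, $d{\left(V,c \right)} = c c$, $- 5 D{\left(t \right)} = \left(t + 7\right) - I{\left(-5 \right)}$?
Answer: $- \frac{16382}{5235} \approx -3.1293$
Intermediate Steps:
$D{\left(t \right)} = -2 - \frac{t}{5}$ ($D{\left(t \right)} = - \frac{\left(t + 7\right) - -3}{5} = - \frac{\left(7 + t\right) + 3}{5} = - \frac{10 + t}{5} = -2 - \frac{t}{5}$)
$d{\left(V,c \right)} = c^{2}$
$N{\left(v \right)} = 2 - 4 v^{2}$ ($N{\left(v \right)} = 2 - \left(v + v\right)^{2} = 2 - \left(2 v\right)^{2} = 2 - 4 v^{2}$)
$p{\left(l \right)} = -241 + l^{2}$ ($p{\left(l \right)} = \left(l^{2} + \left(-2 - -2\right) l\right) - 241 = \left(l^{2} + \left(-2 + 2\right) l\right) - 241 = \left(l^{2} + 0 l\right) - 241 = \left(l^{2} + 0\right) - 241 = l^{2} - 241 = -241 + l^{2}$)
$\frac{N{\left(d{\left(14,8 \right)} \right)}}{p{\left(74 \right)}} = \frac{2 - 4 \left(8^{2}\right)^{2}}{-241 + 74^{2}} = \frac{2 - 4 \cdot 64^{2}}{-241 + 5476} = \frac{2 - 16384}{5235} = \left(2 - 16384\right) \frac{1}{5235} = \left(-16382\right) \frac{1}{5235} = - \frac{16382}{5235}$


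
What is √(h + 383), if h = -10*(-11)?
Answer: √493 ≈ 22.204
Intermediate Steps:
h = 110
√(h + 383) = √(110 + 383) = √493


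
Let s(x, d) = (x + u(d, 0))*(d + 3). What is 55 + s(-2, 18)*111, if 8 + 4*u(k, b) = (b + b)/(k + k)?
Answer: -9269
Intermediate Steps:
u(k, b) = -2 + b/(4*k) (u(k, b) = -2 + ((b + b)/(k + k))/4 = -2 + ((2*b)/((2*k)))/4 = -2 + ((2*b)*(1/(2*k)))/4 = -2 + (b/k)/4 = -2 + b/(4*k))
s(x, d) = (-2 + x)*(3 + d) (s(x, d) = (x + (-2 + (1/4)*0/d))*(d + 3) = (x + (-2 + 0))*(3 + d) = (x - 2)*(3 + d) = (-2 + x)*(3 + d))
55 + s(-2, 18)*111 = 55 + (-6 - 2*18 + 3*(-2) + 18*(-2))*111 = 55 + (-6 - 36 - 6 - 36)*111 = 55 - 84*111 = 55 - 9324 = -9269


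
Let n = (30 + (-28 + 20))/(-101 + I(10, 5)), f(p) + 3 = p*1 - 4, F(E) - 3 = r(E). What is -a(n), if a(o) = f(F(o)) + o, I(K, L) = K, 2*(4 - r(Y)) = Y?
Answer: 11/91 ≈ 0.12088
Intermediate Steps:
r(Y) = 4 - Y/2
F(E) = 7 - E/2 (F(E) = 3 + (4 - E/2) = 7 - E/2)
f(p) = -7 + p (f(p) = -3 + (p*1 - 4) = -3 + (p - 4) = -3 + (-4 + p) = -7 + p)
n = -22/91 (n = (30 + (-28 + 20))/(-101 + 10) = (30 - 8)/(-91) = 22*(-1/91) = -22/91 ≈ -0.24176)
a(o) = o/2 (a(o) = (-7 + (7 - o/2)) + o = -o/2 + o = o/2)
-a(n) = -(-22)/(2*91) = -1*(-11/91) = 11/91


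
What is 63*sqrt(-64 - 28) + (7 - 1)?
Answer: 6 + 126*I*sqrt(23) ≈ 6.0 + 604.27*I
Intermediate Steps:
63*sqrt(-64 - 28) + (7 - 1) = 63*sqrt(-92) + 6 = 63*(2*I*sqrt(23)) + 6 = 126*I*sqrt(23) + 6 = 6 + 126*I*sqrt(23)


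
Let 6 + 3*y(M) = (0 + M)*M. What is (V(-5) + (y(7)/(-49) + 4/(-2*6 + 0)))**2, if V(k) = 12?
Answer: 2795584/21609 ≈ 129.37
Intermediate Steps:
y(M) = -2 + M**2/3 (y(M) = -2 + ((0 + M)*M)/3 = -2 + (M*M)/3 = -2 + M**2/3)
(V(-5) + (y(7)/(-49) + 4/(-2*6 + 0)))**2 = (12 + ((-2 + (1/3)*7**2)/(-49) + 4/(-2*6 + 0)))**2 = (12 + ((-2 + (1/3)*49)*(-1/49) + 4/(-12 + 0)))**2 = (12 + ((-2 + 49/3)*(-1/49) + 4/(-12)))**2 = (12 + ((43/3)*(-1/49) + 4*(-1/12)))**2 = (12 + (-43/147 - 1/3))**2 = (12 - 92/147)**2 = (1672/147)**2 = 2795584/21609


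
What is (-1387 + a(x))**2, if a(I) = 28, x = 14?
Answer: 1846881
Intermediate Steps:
(-1387 + a(x))**2 = (-1387 + 28)**2 = (-1359)**2 = 1846881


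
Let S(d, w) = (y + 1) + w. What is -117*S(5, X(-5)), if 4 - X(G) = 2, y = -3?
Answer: 0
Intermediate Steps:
X(G) = 2 (X(G) = 4 - 1*2 = 4 - 2 = 2)
S(d, w) = -2 + w (S(d, w) = (-3 + 1) + w = -2 + w)
-117*S(5, X(-5)) = -117*(-2 + 2) = -117*0 = 0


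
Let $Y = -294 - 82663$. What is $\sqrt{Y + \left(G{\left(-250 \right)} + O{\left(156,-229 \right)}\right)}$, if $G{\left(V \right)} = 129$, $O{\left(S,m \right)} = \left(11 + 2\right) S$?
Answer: $20 i \sqrt{202} \approx 284.25 i$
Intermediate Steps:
$O{\left(S,m \right)} = 13 S$
$Y = -82957$ ($Y = -294 - 82663 = -82957$)
$\sqrt{Y + \left(G{\left(-250 \right)} + O{\left(156,-229 \right)}\right)} = \sqrt{-82957 + \left(129 + 13 \cdot 156\right)} = \sqrt{-82957 + \left(129 + 2028\right)} = \sqrt{-82957 + 2157} = \sqrt{-80800} = 20 i \sqrt{202}$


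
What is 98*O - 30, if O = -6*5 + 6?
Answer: -2382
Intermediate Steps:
O = -24 (O = -30 + 6 = -24)
98*O - 30 = 98*(-24) - 30 = -2352 - 30 = -2382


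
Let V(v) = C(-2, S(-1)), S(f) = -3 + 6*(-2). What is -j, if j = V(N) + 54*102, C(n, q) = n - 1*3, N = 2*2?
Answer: -5503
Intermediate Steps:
N = 4
S(f) = -15 (S(f) = -3 - 12 = -15)
C(n, q) = -3 + n (C(n, q) = n - 3 = -3 + n)
V(v) = -5 (V(v) = -3 - 2 = -5)
j = 5503 (j = -5 + 54*102 = -5 + 5508 = 5503)
-j = -1*5503 = -5503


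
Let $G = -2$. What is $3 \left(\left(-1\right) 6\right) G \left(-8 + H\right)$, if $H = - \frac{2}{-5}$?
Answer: $- \frac{1368}{5} \approx -273.6$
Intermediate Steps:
$H = \frac{2}{5}$ ($H = \left(-2\right) \left(- \frac{1}{5}\right) = \frac{2}{5} \approx 0.4$)
$3 \left(\left(-1\right) 6\right) G \left(-8 + H\right) = 3 \left(\left(-1\right) 6\right) \left(-2\right) \left(-8 + \frac{2}{5}\right) = 3 \left(-6\right) \left(-2\right) \left(- \frac{38}{5}\right) = \left(-18\right) \left(-2\right) \left(- \frac{38}{5}\right) = 36 \left(- \frac{38}{5}\right) = - \frac{1368}{5}$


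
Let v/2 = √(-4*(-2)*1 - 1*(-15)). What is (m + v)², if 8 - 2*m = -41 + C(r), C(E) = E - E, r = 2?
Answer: 2769/4 + 98*√23 ≈ 1162.2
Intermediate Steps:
C(E) = 0
v = 2*√23 (v = 2*√(-4*(-2)*1 - 1*(-15)) = 2*√(8*1 + 15) = 2*√(8 + 15) = 2*√23 ≈ 9.5917)
m = 49/2 (m = 4 - (-41 + 0)/2 = 4 - ½*(-41) = 4 + 41/2 = 49/2 ≈ 24.500)
(m + v)² = (49/2 + 2*√23)²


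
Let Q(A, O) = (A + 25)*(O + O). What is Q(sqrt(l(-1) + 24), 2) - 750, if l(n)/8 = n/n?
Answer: -650 + 16*sqrt(2) ≈ -627.37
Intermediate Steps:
l(n) = 8 (l(n) = 8*(n/n) = 8*1 = 8)
Q(A, O) = 2*O*(25 + A) (Q(A, O) = (25 + A)*(2*O) = 2*O*(25 + A))
Q(sqrt(l(-1) + 24), 2) - 750 = 2*2*(25 + sqrt(8 + 24)) - 750 = 2*2*(25 + sqrt(32)) - 750 = 2*2*(25 + 4*sqrt(2)) - 750 = (100 + 16*sqrt(2)) - 750 = -650 + 16*sqrt(2)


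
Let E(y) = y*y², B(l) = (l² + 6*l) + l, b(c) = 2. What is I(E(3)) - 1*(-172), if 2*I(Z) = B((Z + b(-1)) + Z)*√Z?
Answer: 172 + 5292*√3 ≈ 9338.0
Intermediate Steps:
B(l) = l² + 7*l
E(y) = y³
I(Z) = √Z*(2 + 2*Z)*(9 + 2*Z)/2 (I(Z) = ((((Z + 2) + Z)*(7 + ((Z + 2) + Z)))*√Z)/2 = ((((2 + Z) + Z)*(7 + ((2 + Z) + Z)))*√Z)/2 = (((2 + 2*Z)*(7 + (2 + 2*Z)))*√Z)/2 = (((2 + 2*Z)*(9 + 2*Z))*√Z)/2 = (√Z*(2 + 2*Z)*(9 + 2*Z))/2 = √Z*(2 + 2*Z)*(9 + 2*Z)/2)
I(E(3)) - 1*(-172) = √(3³)*(1 + 3³)*(9 + 2*3³) - 1*(-172) = √27*(1 + 27)*(9 + 2*27) + 172 = (3*√3)*28*(9 + 54) + 172 = (3*√3)*28*63 + 172 = 5292*√3 + 172 = 172 + 5292*√3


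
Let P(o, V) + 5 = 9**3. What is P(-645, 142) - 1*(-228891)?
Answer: 229615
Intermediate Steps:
P(o, V) = 724 (P(o, V) = -5 + 9**3 = -5 + 729 = 724)
P(-645, 142) - 1*(-228891) = 724 - 1*(-228891) = 724 + 228891 = 229615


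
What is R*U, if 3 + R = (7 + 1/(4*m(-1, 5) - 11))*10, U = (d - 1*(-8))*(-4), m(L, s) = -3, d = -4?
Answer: -24496/23 ≈ -1065.0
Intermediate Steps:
U = -16 (U = (-4 - 1*(-8))*(-4) = (-4 + 8)*(-4) = 4*(-4) = -16)
R = 1531/23 (R = -3 + (7 + 1/(4*(-3) - 11))*10 = -3 + (7 + 1/(-12 - 11))*10 = -3 + (7 + 1/(-23))*10 = -3 + (7 - 1/23)*10 = -3 + (160/23)*10 = -3 + 1600/23 = 1531/23 ≈ 66.565)
R*U = (1531/23)*(-16) = -24496/23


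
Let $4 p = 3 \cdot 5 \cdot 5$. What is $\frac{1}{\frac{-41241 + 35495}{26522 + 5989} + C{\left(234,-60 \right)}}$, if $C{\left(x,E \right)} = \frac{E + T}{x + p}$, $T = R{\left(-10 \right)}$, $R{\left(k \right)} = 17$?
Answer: $- \frac{10956207}{3800366} \approx -2.8829$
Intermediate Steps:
$p = \frac{75}{4}$ ($p = \frac{3 \cdot 5 \cdot 5}{4} = \frac{15 \cdot 5}{4} = \frac{1}{4} \cdot 75 = \frac{75}{4} \approx 18.75$)
$T = 17$
$C{\left(x,E \right)} = \frac{17 + E}{\frac{75}{4} + x}$ ($C{\left(x,E \right)} = \frac{E + 17}{x + \frac{75}{4}} = \frac{17 + E}{\frac{75}{4} + x}$)
$\frac{1}{\frac{-41241 + 35495}{26522 + 5989} + C{\left(234,-60 \right)}} = \frac{1}{\frac{-41241 + 35495}{26522 + 5989} + \frac{4 \left(17 - 60\right)}{75 + 4 \cdot 234}} = \frac{1}{- \frac{5746}{32511} + 4 \frac{1}{75 + 936} \left(-43\right)} = \frac{1}{\left(-5746\right) \frac{1}{32511} + 4 \cdot \frac{1}{1011} \left(-43\right)} = \frac{1}{- \frac{5746}{32511} + 4 \cdot \frac{1}{1011} \left(-43\right)} = \frac{1}{- \frac{5746}{32511} - \frac{172}{1011}} = \frac{1}{- \frac{3800366}{10956207}} = - \frac{10956207}{3800366}$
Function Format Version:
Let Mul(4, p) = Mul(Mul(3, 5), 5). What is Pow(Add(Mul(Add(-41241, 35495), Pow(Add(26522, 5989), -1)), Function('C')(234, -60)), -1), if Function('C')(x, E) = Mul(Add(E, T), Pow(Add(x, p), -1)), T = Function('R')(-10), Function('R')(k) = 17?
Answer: Rational(-10956207, 3800366) ≈ -2.8829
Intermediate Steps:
p = Rational(75, 4) (p = Mul(Rational(1, 4), Mul(Mul(3, 5), 5)) = Mul(Rational(1, 4), Mul(15, 5)) = Mul(Rational(1, 4), 75) = Rational(75, 4) ≈ 18.750)
T = 17
Function('C')(x, E) = Mul(Pow(Add(Rational(75, 4), x), -1), Add(17, E)) (Function('C')(x, E) = Mul(Add(E, 17), Pow(Add(x, Rational(75, 4)), -1)) = Mul(Add(17, E), Pow(Add(Rational(75, 4), x), -1)) = Mul(Pow(Add(Rational(75, 4), x), -1), Add(17, E)))
Pow(Add(Mul(Add(-41241, 35495), Pow(Add(26522, 5989), -1)), Function('C')(234, -60)), -1) = Pow(Add(Mul(Add(-41241, 35495), Pow(Add(26522, 5989), -1)), Mul(4, Pow(Add(75, Mul(4, 234)), -1), Add(17, -60))), -1) = Pow(Add(Mul(-5746, Pow(32511, -1)), Mul(4, Pow(Add(75, 936), -1), -43)), -1) = Pow(Add(Mul(-5746, Rational(1, 32511)), Mul(4, Pow(1011, -1), -43)), -1) = Pow(Add(Rational(-5746, 32511), Mul(4, Rational(1, 1011), -43)), -1) = Pow(Add(Rational(-5746, 32511), Rational(-172, 1011)), -1) = Pow(Rational(-3800366, 10956207), -1) = Rational(-10956207, 3800366)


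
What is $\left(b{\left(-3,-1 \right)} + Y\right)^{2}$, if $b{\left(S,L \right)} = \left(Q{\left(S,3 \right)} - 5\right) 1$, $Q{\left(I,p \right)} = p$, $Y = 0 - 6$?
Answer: $64$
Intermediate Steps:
$Y = -6$
$b{\left(S,L \right)} = -2$ ($b{\left(S,L \right)} = \left(3 - 5\right) 1 = \left(-2\right) 1 = -2$)
$\left(b{\left(-3,-1 \right)} + Y\right)^{2} = \left(-2 - 6\right)^{2} = \left(-8\right)^{2} = 64$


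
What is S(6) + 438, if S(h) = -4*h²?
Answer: 294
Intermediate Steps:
S(6) + 438 = -4*6² + 438 = -4*36 + 438 = -144 + 438 = 294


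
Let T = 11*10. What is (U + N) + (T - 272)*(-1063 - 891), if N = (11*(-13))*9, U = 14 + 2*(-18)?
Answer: 315239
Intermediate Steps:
U = -22 (U = 14 - 36 = -22)
N = -1287 (N = -143*9 = -1287)
T = 110
(U + N) + (T - 272)*(-1063 - 891) = (-22 - 1287) + (110 - 272)*(-1063 - 891) = -1309 - 162*(-1954) = -1309 + 316548 = 315239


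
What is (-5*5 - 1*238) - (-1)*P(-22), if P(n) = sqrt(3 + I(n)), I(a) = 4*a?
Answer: -263 + I*sqrt(85) ≈ -263.0 + 9.2195*I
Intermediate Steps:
P(n) = sqrt(3 + 4*n)
(-5*5 - 1*238) - (-1)*P(-22) = (-5*5 - 1*238) - (-1)*sqrt(3 + 4*(-22)) = (-25 - 238) - (-1)*sqrt(3 - 88) = -263 - (-1)*sqrt(-85) = -263 - (-1)*I*sqrt(85) = -263 + I*sqrt(85)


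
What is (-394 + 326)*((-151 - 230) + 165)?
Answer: 14688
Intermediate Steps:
(-394 + 326)*((-151 - 230) + 165) = -68*(-381 + 165) = -68*(-216) = 14688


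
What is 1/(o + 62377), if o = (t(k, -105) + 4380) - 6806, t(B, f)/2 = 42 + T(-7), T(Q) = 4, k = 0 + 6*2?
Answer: 1/60043 ≈ 1.6655e-5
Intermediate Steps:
k = 12 (k = 0 + 12 = 12)
t(B, f) = 92 (t(B, f) = 2*(42 + 4) = 2*46 = 92)
o = -2334 (o = (92 + 4380) - 6806 = 4472 - 6806 = -2334)
1/(o + 62377) = 1/(-2334 + 62377) = 1/60043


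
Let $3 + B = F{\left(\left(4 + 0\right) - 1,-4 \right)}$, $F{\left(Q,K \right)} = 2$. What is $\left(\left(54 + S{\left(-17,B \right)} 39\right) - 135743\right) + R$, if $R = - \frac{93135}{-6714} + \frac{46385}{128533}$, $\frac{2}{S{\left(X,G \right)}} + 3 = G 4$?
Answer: $- \frac{273216874455149}{2013597978} \approx -1.3569 \cdot 10^{5}$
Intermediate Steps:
$B = -1$ ($B = -3 + 2 = -1$)
$S{\left(X,G \right)} = \frac{2}{-3 + 4 G}$ ($S{\left(X,G \right)} = \frac{2}{-3 + G 4} = \frac{2}{-3 + 4 G}$)
$R = \frac{4094116615}{287656854}$ ($R = \left(-93135\right) \left(- \frac{1}{6714}\right) + 46385 \cdot \frac{1}{128533} = \frac{31045}{2238} + \frac{46385}{128533} = \frac{4094116615}{287656854} \approx 14.233$)
$\left(\left(54 + S{\left(-17,B \right)} 39\right) - 135743\right) + R = \left(\left(54 + \frac{2}{-3 + 4 \left(-1\right)} 39\right) - 135743\right) + \frac{4094116615}{287656854} = \left(\left(54 + \frac{2}{-3 - 4} \cdot 39\right) - 135743\right) + \frac{4094116615}{287656854} = \left(\left(54 + \frac{2}{-7} \cdot 39\right) - 135743\right) + \frac{4094116615}{287656854} = \left(\left(54 + 2 \left(- \frac{1}{7}\right) 39\right) - 135743\right) + \frac{4094116615}{287656854} = \left(\left(54 - \frac{78}{7}\right) - 135743\right) + \frac{4094116615}{287656854} = \left(\frac{300}{7} - 135743\right) + \frac{4094116615}{287656854} = - \frac{949901}{7} + \frac{4094116615}{287656854} = - \frac{273216874455149}{2013597978}$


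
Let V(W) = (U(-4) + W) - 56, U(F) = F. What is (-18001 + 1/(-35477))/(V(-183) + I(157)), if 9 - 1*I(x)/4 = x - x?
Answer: 70957942/815971 ≈ 86.961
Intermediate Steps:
I(x) = 36 (I(x) = 36 - 4*(x - x) = 36 - 4*0 = 36 + 0 = 36)
V(W) = -60 + W (V(W) = (-4 + W) - 56 = -60 + W)
(-18001 + 1/(-35477))/(V(-183) + I(157)) = (-18001 + 1/(-35477))/((-60 - 183) + 36) = (-18001 - 1/35477)/(-243 + 36) = -638621478/35477/(-207) = -638621478/35477*(-1/207) = 70957942/815971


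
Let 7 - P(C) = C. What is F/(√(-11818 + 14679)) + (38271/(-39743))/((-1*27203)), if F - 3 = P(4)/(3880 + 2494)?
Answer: 38271/1081128829 + 19125*√2861/18236014 ≈ 0.056131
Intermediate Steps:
P(C) = 7 - C
F = 19125/6374 (F = 3 + (7 - 1*4)/(3880 + 2494) = 3 + (7 - 4)/6374 = 3 + (1/6374)*3 = 3 + 3/6374 = 19125/6374 ≈ 3.0005)
F/(√(-11818 + 14679)) + (38271/(-39743))/((-1*27203)) = 19125/(6374*(√(-11818 + 14679))) + (38271/(-39743))/((-1*27203)) = 19125/(6374*(√2861)) + (38271*(-1/39743))/(-27203) = 19125*(√2861/2861)/6374 - 38271/39743*(-1/27203) = 19125*√2861/18236014 + 38271/1081128829 = 38271/1081128829 + 19125*√2861/18236014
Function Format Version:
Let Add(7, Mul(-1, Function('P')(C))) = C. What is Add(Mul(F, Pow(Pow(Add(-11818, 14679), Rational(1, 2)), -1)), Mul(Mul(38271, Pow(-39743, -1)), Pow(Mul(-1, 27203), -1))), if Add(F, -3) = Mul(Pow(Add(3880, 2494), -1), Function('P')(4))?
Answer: Add(Rational(38271, 1081128829), Mul(Rational(19125, 18236014), Pow(2861, Rational(1, 2)))) ≈ 0.056131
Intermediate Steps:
Function('P')(C) = Add(7, Mul(-1, C))
F = Rational(19125, 6374) (F = Add(3, Mul(Pow(Add(3880, 2494), -1), Add(7, Mul(-1, 4)))) = Add(3, Mul(Pow(6374, -1), Add(7, -4))) = Add(3, Mul(Rational(1, 6374), 3)) = Add(3, Rational(3, 6374)) = Rational(19125, 6374) ≈ 3.0005)
Add(Mul(F, Pow(Pow(Add(-11818, 14679), Rational(1, 2)), -1)), Mul(Mul(38271, Pow(-39743, -1)), Pow(Mul(-1, 27203), -1))) = Add(Mul(Rational(19125, 6374), Pow(Pow(Add(-11818, 14679), Rational(1, 2)), -1)), Mul(Mul(38271, Pow(-39743, -1)), Pow(Mul(-1, 27203), -1))) = Add(Mul(Rational(19125, 6374), Pow(Pow(2861, Rational(1, 2)), -1)), Mul(Mul(38271, Rational(-1, 39743)), Pow(-27203, -1))) = Add(Mul(Rational(19125, 6374), Mul(Rational(1, 2861), Pow(2861, Rational(1, 2)))), Mul(Rational(-38271, 39743), Rational(-1, 27203))) = Add(Mul(Rational(19125, 18236014), Pow(2861, Rational(1, 2))), Rational(38271, 1081128829)) = Add(Rational(38271, 1081128829), Mul(Rational(19125, 18236014), Pow(2861, Rational(1, 2))))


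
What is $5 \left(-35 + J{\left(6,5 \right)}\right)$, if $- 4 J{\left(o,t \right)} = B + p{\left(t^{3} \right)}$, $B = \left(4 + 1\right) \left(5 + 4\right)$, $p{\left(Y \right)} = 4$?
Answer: $- \frac{945}{4} \approx -236.25$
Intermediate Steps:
$B = 45$ ($B = 5 \cdot 9 = 45$)
$J{\left(o,t \right)} = - \frac{49}{4}$ ($J{\left(o,t \right)} = - \frac{45 + 4}{4} = \left(- \frac{1}{4}\right) 49 = - \frac{49}{4}$)
$5 \left(-35 + J{\left(6,5 \right)}\right) = 5 \left(-35 - \frac{49}{4}\right) = 5 \left(- \frac{189}{4}\right) = - \frac{945}{4}$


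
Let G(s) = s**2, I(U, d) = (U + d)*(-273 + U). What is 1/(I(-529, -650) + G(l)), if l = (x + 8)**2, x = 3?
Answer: 1/960199 ≈ 1.0415e-6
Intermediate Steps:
I(U, d) = (-273 + U)*(U + d)
l = 121 (l = (3 + 8)**2 = 11**2 = 121)
1/(I(-529, -650) + G(l)) = 1/(((-529)**2 - 273*(-529) - 273*(-650) - 529*(-650)) + 121**2) = 1/((279841 + 144417 + 177450 + 343850) + 14641) = 1/(945558 + 14641) = 1/960199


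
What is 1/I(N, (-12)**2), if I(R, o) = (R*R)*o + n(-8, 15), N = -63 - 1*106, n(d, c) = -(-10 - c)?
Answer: 1/4112809 ≈ 2.4314e-7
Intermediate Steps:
n(d, c) = 10 + c
N = -169 (N = -63 - 106 = -169)
I(R, o) = 25 + o*R**2 (I(R, o) = (R*R)*o + (10 + 15) = R**2*o + 25 = o*R**2 + 25 = 25 + o*R**2)
1/I(N, (-12)**2) = 1/(25 + (-12)**2*(-169)**2) = 1/(25 + 144*28561) = 1/(25 + 4112784) = 1/4112809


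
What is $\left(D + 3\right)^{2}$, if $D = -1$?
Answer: $4$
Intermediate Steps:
$\left(D + 3\right)^{2} = \left(-1 + 3\right)^{2} = 2^{2} = 4$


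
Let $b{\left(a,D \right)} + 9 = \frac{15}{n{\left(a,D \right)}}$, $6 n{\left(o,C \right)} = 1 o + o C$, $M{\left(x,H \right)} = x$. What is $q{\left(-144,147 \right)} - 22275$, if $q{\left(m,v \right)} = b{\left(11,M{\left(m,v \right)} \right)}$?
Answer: $- \frac{35052822}{1573} \approx -22284.0$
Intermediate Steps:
$n{\left(o,C \right)} = \frac{o}{6} + \frac{C o}{6}$ ($n{\left(o,C \right)} = \frac{1 o + o C}{6} = \frac{o + C o}{6} = \frac{o}{6} + \frac{C o}{6}$)
$b{\left(a,D \right)} = -9 + \frac{90}{a \left(1 + D\right)}$ ($b{\left(a,D \right)} = -9 + \frac{15}{\frac{1}{6} a \left(1 + D\right)} = -9 + 15 \frac{6}{a \left(1 + D\right)} = -9 + \frac{90}{a \left(1 + D\right)}$)
$q{\left(m,v \right)} = \frac{9 \left(-1 - 11 m\right)}{11 \left(1 + m\right)}$ ($q{\left(m,v \right)} = \frac{9 \left(10 - 11 \left(1 + m\right)\right)}{11 \left(1 + m\right)} = 9 \cdot \frac{1}{11} \frac{1}{1 + m} \left(10 - \left(11 + 11 m\right)\right) = 9 \cdot \frac{1}{11} \frac{1}{1 + m} \left(-1 - 11 m\right) = \frac{9 \left(-1 - 11 m\right)}{11 \left(1 + m\right)}$)
$q{\left(-144,147 \right)} - 22275 = \frac{9 \left(-1 - -1584\right)}{11 \left(1 - 144\right)} - 22275 = \frac{9 \left(-1 + 1584\right)}{11 \left(-143\right)} - 22275 = \frac{9}{11} \left(- \frac{1}{143}\right) 1583 - 22275 = - \frac{14247}{1573} - 22275 = - \frac{35052822}{1573}$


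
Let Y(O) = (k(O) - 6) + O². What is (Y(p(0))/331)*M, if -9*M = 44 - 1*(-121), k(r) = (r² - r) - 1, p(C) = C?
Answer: 385/993 ≈ 0.38771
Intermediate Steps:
k(r) = -1 + r² - r
M = -55/3 (M = -(44 - 1*(-121))/9 = -(44 + 121)/9 = -⅑*165 = -55/3 ≈ -18.333)
Y(O) = -7 - O + 2*O² (Y(O) = ((-1 + O² - O) - 6) + O² = (-7 + O² - O) + O² = -7 - O + 2*O²)
(Y(p(0))/331)*M = ((-7 - 1*0 + 2*0²)/331)*(-55/3) = ((-7 + 0 + 2*0)*(1/331))*(-55/3) = ((-7 + 0 + 0)*(1/331))*(-55/3) = -7*1/331*(-55/3) = -7/331*(-55/3) = 385/993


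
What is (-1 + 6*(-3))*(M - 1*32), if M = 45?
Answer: -247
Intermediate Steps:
(-1 + 6*(-3))*(M - 1*32) = (-1 + 6*(-3))*(45 - 1*32) = (-1 - 18)*(45 - 32) = -19*13 = -247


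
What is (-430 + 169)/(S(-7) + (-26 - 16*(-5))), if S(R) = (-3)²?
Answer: -29/7 ≈ -4.1429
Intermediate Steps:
S(R) = 9
(-430 + 169)/(S(-7) + (-26 - 16*(-5))) = (-430 + 169)/(9 + (-26 - 16*(-5))) = -261/(9 + (-26 - 1*(-80))) = -261/(9 + (-26 + 80)) = -261/(9 + 54) = -261/63 = -261*1/63 = -29/7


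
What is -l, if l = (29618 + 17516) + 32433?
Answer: -79567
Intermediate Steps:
l = 79567 (l = 47134 + 32433 = 79567)
-l = -1*79567 = -79567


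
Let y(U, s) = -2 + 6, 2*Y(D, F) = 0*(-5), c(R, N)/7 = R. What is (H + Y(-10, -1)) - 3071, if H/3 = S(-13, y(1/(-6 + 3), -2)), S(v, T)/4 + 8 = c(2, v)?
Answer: -2999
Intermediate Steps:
c(R, N) = 7*R
Y(D, F) = 0 (Y(D, F) = (0*(-5))/2 = (½)*0 = 0)
y(U, s) = 4
S(v, T) = 24 (S(v, T) = -32 + 4*(7*2) = -32 + 4*14 = -32 + 56 = 24)
H = 72 (H = 3*24 = 72)
(H + Y(-10, -1)) - 3071 = (72 + 0) - 3071 = 72 - 3071 = -2999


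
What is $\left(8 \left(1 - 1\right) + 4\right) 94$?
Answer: $376$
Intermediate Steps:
$\left(8 \left(1 - 1\right) + 4\right) 94 = \left(8 \cdot 0 + 4\right) 94 = \left(0 + 4\right) 94 = 4 \cdot 94 = 376$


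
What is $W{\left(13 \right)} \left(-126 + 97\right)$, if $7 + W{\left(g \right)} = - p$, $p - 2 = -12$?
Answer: $-87$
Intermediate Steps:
$p = -10$ ($p = 2 - 12 = -10$)
$W{\left(g \right)} = 3$ ($W{\left(g \right)} = -7 - -10 = -7 + 10 = 3$)
$W{\left(13 \right)} \left(-126 + 97\right) = 3 \left(-126 + 97\right) = 3 \left(-29\right) = -87$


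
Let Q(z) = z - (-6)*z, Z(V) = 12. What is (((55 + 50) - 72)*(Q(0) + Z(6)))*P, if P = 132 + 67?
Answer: 78804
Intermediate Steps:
Q(z) = 7*z (Q(z) = z + 6*z = 7*z)
P = 199
(((55 + 50) - 72)*(Q(0) + Z(6)))*P = (((55 + 50) - 72)*(7*0 + 12))*199 = ((105 - 72)*(0 + 12))*199 = (33*12)*199 = 396*199 = 78804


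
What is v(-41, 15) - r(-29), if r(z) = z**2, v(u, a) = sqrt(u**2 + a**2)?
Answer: -841 + sqrt(1906) ≈ -797.34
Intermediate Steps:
v(u, a) = sqrt(a**2 + u**2)
v(-41, 15) - r(-29) = sqrt(15**2 + (-41)**2) - 1*(-29)**2 = sqrt(225 + 1681) - 1*841 = sqrt(1906) - 841 = -841 + sqrt(1906)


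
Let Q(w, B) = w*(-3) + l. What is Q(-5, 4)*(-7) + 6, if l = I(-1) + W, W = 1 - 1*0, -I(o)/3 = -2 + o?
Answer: -169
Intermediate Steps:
I(o) = 6 - 3*o (I(o) = -3*(-2 + o) = 6 - 3*o)
W = 1 (W = 1 + 0 = 1)
l = 10 (l = (6 - 3*(-1)) + 1 = (6 + 3) + 1 = 9 + 1 = 10)
Q(w, B) = 10 - 3*w (Q(w, B) = w*(-3) + 10 = -3*w + 10 = 10 - 3*w)
Q(-5, 4)*(-7) + 6 = (10 - 3*(-5))*(-7) + 6 = (10 + 15)*(-7) + 6 = 25*(-7) + 6 = -175 + 6 = -169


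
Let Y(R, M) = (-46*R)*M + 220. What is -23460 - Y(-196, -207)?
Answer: 1842632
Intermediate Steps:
Y(R, M) = 220 - 46*M*R (Y(R, M) = -46*M*R + 220 = 220 - 46*M*R)
-23460 - Y(-196, -207) = -23460 - (220 - 46*(-207)*(-196)) = -23460 - (220 - 1866312) = -23460 - 1*(-1866092) = -23460 + 1866092 = 1842632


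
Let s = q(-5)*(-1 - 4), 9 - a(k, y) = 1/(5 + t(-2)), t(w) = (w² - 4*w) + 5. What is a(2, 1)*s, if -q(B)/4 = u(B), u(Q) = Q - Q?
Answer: 0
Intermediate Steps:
t(w) = 5 + w² - 4*w
u(Q) = 0
q(B) = 0 (q(B) = -4*0 = 0)
a(k, y) = 197/22 (a(k, y) = 9 - 1/(5 + (5 + (-2)² - 4*(-2))) = 9 - 1/(5 + (5 + 4 + 8)) = 9 - 1/(5 + 17) = 9 - 1/22 = 197/22)
s = 0 (s = 0*(-1 - 4) = 0*(-5) = 0)
a(2, 1)*s = (197/22)*0 = 0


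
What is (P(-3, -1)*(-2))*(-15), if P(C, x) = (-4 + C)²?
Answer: 1470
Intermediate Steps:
(P(-3, -1)*(-2))*(-15) = ((-4 - 3)²*(-2))*(-15) = ((-7)²*(-2))*(-15) = (49*(-2))*(-15) = -98*(-15) = 1470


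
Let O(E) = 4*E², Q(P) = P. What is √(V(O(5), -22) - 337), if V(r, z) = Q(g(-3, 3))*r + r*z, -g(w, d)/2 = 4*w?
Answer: I*√137 ≈ 11.705*I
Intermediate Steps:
g(w, d) = -8*w
V(r, z) = 24*r + r*z (V(r, z) = (-8*(-3))*r + r*z = 24*r + r*z)
√(V(O(5), -22) - 337) = √((4*5²)*(24 - 22) - 337) = √((4*25)*2 - 337) = √(100*2 - 337) = √(200 - 337) = √(-137) = I*√137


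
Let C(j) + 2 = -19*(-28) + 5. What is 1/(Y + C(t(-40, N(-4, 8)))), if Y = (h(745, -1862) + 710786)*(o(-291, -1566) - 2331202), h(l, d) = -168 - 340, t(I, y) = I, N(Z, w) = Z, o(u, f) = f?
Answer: -1/1656913788969 ≈ -6.0353e-13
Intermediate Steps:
h(l, d) = -508
Y = -1656913789504 (Y = (-508 + 710786)*(-1566 - 2331202) = 710278*(-2332768) = -1656913789504)
C(j) = 535 (C(j) = -2 + (-19*(-28) + 5) = -2 + (532 + 5) = -2 + 537 = 535)
1/(Y + C(t(-40, N(-4, 8)))) = 1/(-1656913789504 + 535) = 1/(-1656913788969) = -1/1656913788969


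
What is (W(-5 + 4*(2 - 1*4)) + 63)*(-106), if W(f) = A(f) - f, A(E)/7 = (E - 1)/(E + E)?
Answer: -109922/13 ≈ -8455.5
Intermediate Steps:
A(E) = 7*(-1 + E)/(2*E) (A(E) = 7*((E - 1)/(E + E)) = 7*((-1 + E)/((2*E))) = 7*((-1 + E)*(1/(2*E))) = 7*((-1 + E)/(2*E)) = 7*(-1 + E)/(2*E))
W(f) = -f + 7*(-1 + f)/(2*f) (W(f) = 7*(-1 + f)/(2*f) - f = -f + 7*(-1 + f)/(2*f))
(W(-5 + 4*(2 - 1*4)) + 63)*(-106) = ((7/2 - (-5 + 4*(2 - 1*4)) - 7/(2*(-5 + 4*(2 - 1*4)))) + 63)*(-106) = ((7/2 - (-5 + 4*(2 - 4)) - 7/(2*(-5 + 4*(2 - 4)))) + 63)*(-106) = ((7/2 - (-5 + 4*(-2)) - 7/(2*(-5 + 4*(-2)))) + 63)*(-106) = ((7/2 - (-5 - 8) - 7/(2*(-5 - 8))) + 63)*(-106) = ((7/2 - 1*(-13) - 7/2/(-13)) + 63)*(-106) = ((7/2 + 13 - 7/2*(-1/13)) + 63)*(-106) = ((7/2 + 13 + 7/26) + 63)*(-106) = (218/13 + 63)*(-106) = (1037/13)*(-106) = -109922/13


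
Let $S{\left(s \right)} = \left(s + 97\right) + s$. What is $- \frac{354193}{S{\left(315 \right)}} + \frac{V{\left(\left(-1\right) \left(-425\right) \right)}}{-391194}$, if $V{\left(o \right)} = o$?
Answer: $- \frac{138558485417}{284398038} \approx -487.2$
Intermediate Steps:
$S{\left(s \right)} = 97 + 2 s$ ($S{\left(s \right)} = \left(97 + s\right) + s = 97 + 2 s$)
$- \frac{354193}{S{\left(315 \right)}} + \frac{V{\left(\left(-1\right) \left(-425\right) \right)}}{-391194} = - \frac{354193}{97 + 2 \cdot 315} + \frac{\left(-1\right) \left(-425\right)}{-391194} = - \frac{354193}{97 + 630} + 425 \left(- \frac{1}{391194}\right) = - \frac{354193}{727} - \frac{425}{391194} = - \frac{138558485417}{284398038}$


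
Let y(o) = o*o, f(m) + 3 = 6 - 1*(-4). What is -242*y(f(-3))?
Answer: -11858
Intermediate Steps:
f(m) = 7 (f(m) = -3 + (6 - 1*(-4)) = -3 + (6 + 4) = -3 + 10 = 7)
y(o) = o²
-242*y(f(-3)) = -242*7² = -242*49 = -11858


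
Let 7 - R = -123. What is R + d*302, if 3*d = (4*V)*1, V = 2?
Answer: 2806/3 ≈ 935.33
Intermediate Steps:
R = 130 (R = 7 - 1*(-123) = 7 + 123 = 130)
d = 8/3 (d = ((4*2)*1)/3 = (8*1)/3 = (1/3)*8 = 8/3 ≈ 2.6667)
R + d*302 = 130 + (8/3)*302 = 130 + 2416/3 = 2806/3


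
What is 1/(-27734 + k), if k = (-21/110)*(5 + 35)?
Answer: -11/305158 ≈ -3.6047e-5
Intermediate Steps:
k = -84/11 (k = -21*1/110*40 = -21/110*40 = -84/11 ≈ -7.6364)
1/(-27734 + k) = 1/(-27734 - 84/11) = 1/(-305158/11) = -11/305158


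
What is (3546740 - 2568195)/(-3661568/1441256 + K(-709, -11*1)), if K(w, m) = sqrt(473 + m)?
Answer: 40344010185187120/7392718999711 + 31760189483555705*sqrt(462)/14785437999422 ≈ 51628.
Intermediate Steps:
(3546740 - 2568195)/(-3661568/1441256 + K(-709, -11*1)) = (3546740 - 2568195)/(-3661568/1441256 + sqrt(473 - 11*1)) = 978545/(-3661568*1/1441256 + sqrt(473 - 11)) = 978545/(-457696/180157 + sqrt(462))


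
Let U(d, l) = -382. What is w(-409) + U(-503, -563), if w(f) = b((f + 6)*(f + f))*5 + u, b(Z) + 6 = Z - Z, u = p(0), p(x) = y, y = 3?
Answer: -409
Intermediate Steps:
p(x) = 3
u = 3
b(Z) = -6 (b(Z) = -6 + (Z - Z) = -6 + 0 = -6)
w(f) = -27 (w(f) = -6*5 + 3 = -30 + 3 = -27)
w(-409) + U(-503, -563) = -27 - 382 = -409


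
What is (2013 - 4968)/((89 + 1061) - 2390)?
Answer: 591/248 ≈ 2.3831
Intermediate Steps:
(2013 - 4968)/((89 + 1061) - 2390) = -2955/(1150 - 2390) = -2955/(-1240) = -2955*(-1/1240) = 591/248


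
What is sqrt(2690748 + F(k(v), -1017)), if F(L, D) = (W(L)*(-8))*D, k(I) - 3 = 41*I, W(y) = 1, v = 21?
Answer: 6*sqrt(74969) ≈ 1642.8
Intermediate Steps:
k(I) = 3 + 41*I
F(L, D) = -8*D (F(L, D) = (1*(-8))*D = -8*D)
sqrt(2690748 + F(k(v), -1017)) = sqrt(2690748 - 8*(-1017)) = sqrt(2690748 + 8136) = sqrt(2698884) = 6*sqrt(74969)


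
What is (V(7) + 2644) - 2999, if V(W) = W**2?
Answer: -306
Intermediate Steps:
(V(7) + 2644) - 2999 = (7**2 + 2644) - 2999 = (49 + 2644) - 2999 = 2693 - 2999 = -306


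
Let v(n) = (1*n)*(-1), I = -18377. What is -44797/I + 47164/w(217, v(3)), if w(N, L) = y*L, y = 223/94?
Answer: -81442916639/12294213 ≈ -6624.5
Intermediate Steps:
y = 223/94 (y = 223*(1/94) = 223/94 ≈ 2.3723)
v(n) = -n (v(n) = n*(-1) = -n)
w(N, L) = 223*L/94
-44797/I + 47164/w(217, v(3)) = -44797/(-18377) + 47164/((223*(-1*3)/94)) = -44797*(-1/18377) + 47164/(((223/94)*(-3))) = 44797/18377 + 47164/(-669/94) = 44797/18377 + 47164*(-94/669) = 44797/18377 - 4433416/669 = -81442916639/12294213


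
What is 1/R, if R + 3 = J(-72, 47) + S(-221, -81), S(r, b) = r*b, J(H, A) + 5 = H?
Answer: 1/17821 ≈ 5.6114e-5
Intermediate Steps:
J(H, A) = -5 + H
S(r, b) = b*r
R = 17821 (R = -3 + ((-5 - 72) - 81*(-221)) = -3 + (-77 + 17901) = -3 + 17824 = 17821)
1/R = 1/17821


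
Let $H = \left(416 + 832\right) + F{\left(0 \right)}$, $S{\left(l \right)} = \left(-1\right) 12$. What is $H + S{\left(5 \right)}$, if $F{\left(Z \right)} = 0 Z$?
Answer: $1236$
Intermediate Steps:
$F{\left(Z \right)} = 0$
$S{\left(l \right)} = -12$
$H = 1248$ ($H = \left(416 + 832\right) + 0 = 1248 + 0 = 1248$)
$H + S{\left(5 \right)} = 1248 - 12 = 1236$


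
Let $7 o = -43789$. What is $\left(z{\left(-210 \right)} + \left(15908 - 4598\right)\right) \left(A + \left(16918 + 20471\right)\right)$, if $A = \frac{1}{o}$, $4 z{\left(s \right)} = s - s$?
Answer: $\frac{18517036397340}{43789} \approx 4.2287 \cdot 10^{8}$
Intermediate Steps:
$o = - \frac{43789}{7}$ ($o = \frac{1}{7} \left(-43789\right) = - \frac{43789}{7} \approx -6255.6$)
$z{\left(s \right)} = 0$ ($z{\left(s \right)} = \frac{s - s}{4} = \frac{1}{4} \cdot 0 = 0$)
$A = - \frac{7}{43789}$ ($A = \frac{1}{- \frac{43789}{7}} = - \frac{7}{43789} \approx -0.00015986$)
$\left(z{\left(-210 \right)} + \left(15908 - 4598\right)\right) \left(A + \left(16918 + 20471\right)\right) = \left(0 + \left(15908 - 4598\right)\right) \left(- \frac{7}{43789} + \left(16918 + 20471\right)\right) = \left(0 + \left(15908 - 4598\right)\right) \left(- \frac{7}{43789} + 37389\right) = \left(0 + 11310\right) \frac{1637226914}{43789} = 11310 \cdot \frac{1637226914}{43789} = \frac{18517036397340}{43789}$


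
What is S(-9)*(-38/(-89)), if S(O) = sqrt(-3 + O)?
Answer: 76*I*sqrt(3)/89 ≈ 1.4791*I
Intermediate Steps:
S(-9)*(-38/(-89)) = sqrt(-3 - 9)*(-38/(-89)) = sqrt(-12)*(-38*(-1/89)) = (2*I*sqrt(3))*(38/89) = 76*I*sqrt(3)/89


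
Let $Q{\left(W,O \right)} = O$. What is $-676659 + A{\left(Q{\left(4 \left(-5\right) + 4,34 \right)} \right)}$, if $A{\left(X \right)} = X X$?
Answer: $-675503$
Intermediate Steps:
$A{\left(X \right)} = X^{2}$
$-676659 + A{\left(Q{\left(4 \left(-5\right) + 4,34 \right)} \right)} = -676659 + 34^{2} = -676659 + 1156 = -675503$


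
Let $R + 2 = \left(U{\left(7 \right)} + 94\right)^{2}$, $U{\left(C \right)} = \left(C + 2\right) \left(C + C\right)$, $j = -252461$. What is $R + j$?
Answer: $-204063$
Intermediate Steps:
$U{\left(C \right)} = 2 C \left(2 + C\right)$ ($U{\left(C \right)} = \left(2 + C\right) 2 C = 2 C \left(2 + C\right)$)
$R = 48398$ ($R = -2 + \left(2 \cdot 7 \left(2 + 7\right) + 94\right)^{2} = -2 + \left(2 \cdot 7 \cdot 9 + 94\right)^{2} = -2 + \left(126 + 94\right)^{2} = -2 + 220^{2} = -2 + 48400 = 48398$)
$R + j = 48398 - 252461 = -204063$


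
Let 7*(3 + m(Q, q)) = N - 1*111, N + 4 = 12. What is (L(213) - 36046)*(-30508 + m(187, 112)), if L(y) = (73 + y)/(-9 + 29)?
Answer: 7699253656/7 ≈ 1.0999e+9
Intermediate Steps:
N = 8 (N = -4 + 12 = 8)
L(y) = 73/20 + y/20 (L(y) = (73 + y)/20 = (73 + y)*(1/20) = 73/20 + y/20)
m(Q, q) = -124/7 (m(Q, q) = -3 + (8 - 1*111)/7 = -3 + (8 - 111)/7 = -3 + (⅐)*(-103) = -3 - 103/7 = -124/7)
(L(213) - 36046)*(-30508 + m(187, 112)) = ((73/20 + (1/20)*213) - 36046)*(-30508 - 124/7) = ((73/20 + 213/20) - 36046)*(-213680/7) = (143/10 - 36046)*(-213680/7) = -360317/10*(-213680/7) = 7699253656/7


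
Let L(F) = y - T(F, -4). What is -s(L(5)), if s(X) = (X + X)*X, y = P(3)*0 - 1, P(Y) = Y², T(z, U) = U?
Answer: -18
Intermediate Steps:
y = -1 (y = 3²*0 - 1 = 9*0 - 1 = 0 - 1 = -1)
L(F) = 3 (L(F) = -1 - 1*(-4) = -1 + 4 = 3)
s(X) = 2*X² (s(X) = (2*X)*X = 2*X²)
-s(L(5)) = -2*3² = -2*9 = -1*18 = -18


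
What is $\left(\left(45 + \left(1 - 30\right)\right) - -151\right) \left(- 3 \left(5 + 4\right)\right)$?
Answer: $-4509$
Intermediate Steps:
$\left(\left(45 + \left(1 - 30\right)\right) - -151\right) \left(- 3 \left(5 + 4\right)\right) = \left(\left(45 - 29\right) + 151\right) \left(\left(-3\right) 9\right) = \left(16 + 151\right) \left(-27\right) = 167 \left(-27\right) = -4509$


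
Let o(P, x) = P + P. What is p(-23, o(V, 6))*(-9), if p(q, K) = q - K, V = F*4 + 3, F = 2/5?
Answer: 1449/5 ≈ 289.80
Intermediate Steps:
F = 2/5 (F = 2*(1/5) = 2/5 ≈ 0.40000)
V = 23/5 (V = (2/5)*4 + 3 = 8/5 + 3 = 23/5 ≈ 4.6000)
o(P, x) = 2*P
p(-23, o(V, 6))*(-9) = (-23 - 2*23/5)*(-9) = (-23 - 1*46/5)*(-9) = (-23 - 46/5)*(-9) = -161/5*(-9) = 1449/5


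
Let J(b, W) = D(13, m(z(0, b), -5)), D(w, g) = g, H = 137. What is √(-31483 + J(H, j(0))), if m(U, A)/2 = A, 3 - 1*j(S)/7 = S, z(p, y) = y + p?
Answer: I*√31493 ≈ 177.46*I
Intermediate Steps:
z(p, y) = p + y
j(S) = 21 - 7*S
m(U, A) = 2*A
J(b, W) = -10 (J(b, W) = 2*(-5) = -10)
√(-31483 + J(H, j(0))) = √(-31483 - 10) = √(-31493) = I*√31493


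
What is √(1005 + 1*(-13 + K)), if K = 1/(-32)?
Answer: 3*√7054/8 ≈ 31.496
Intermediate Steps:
K = -1/32 ≈ -0.031250
√(1005 + 1*(-13 + K)) = √(1005 + 1*(-13 - 1/32)) = √(1005 + 1*(-417/32)) = √(1005 - 417/32) = √(31743/32) = 3*√7054/8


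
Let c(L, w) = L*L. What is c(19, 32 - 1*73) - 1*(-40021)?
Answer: 40382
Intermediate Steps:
c(L, w) = L²
c(19, 32 - 1*73) - 1*(-40021) = 19² - 1*(-40021) = 361 + 40021 = 40382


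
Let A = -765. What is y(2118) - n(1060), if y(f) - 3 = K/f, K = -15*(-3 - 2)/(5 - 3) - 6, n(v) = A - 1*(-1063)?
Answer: -416519/1412 ≈ -294.99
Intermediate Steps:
n(v) = 298 (n(v) = -765 - 1*(-1063) = -765 + 1063 = 298)
K = 63/2 (K = -(-75)/2 - 6 = -15*(-5/2) - 6 = 75/2 - 6 = 63/2 ≈ 31.500)
y(f) = 3 + 63/(2*f)
y(2118) - n(1060) = (3 + (63/2)/2118) - 1*298 = (3 + (63/2)*(1/2118)) - 298 = (3 + 21/1412) - 298 = 4257/1412 - 298 = -416519/1412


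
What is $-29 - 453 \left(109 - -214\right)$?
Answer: $-146348$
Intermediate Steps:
$-29 - 453 \left(109 - -214\right) = -29 - 453 \left(109 + 214\right) = -29 - 146319 = -146348$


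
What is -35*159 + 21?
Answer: -5544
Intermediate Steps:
-35*159 + 21 = -5565 + 21 = -5544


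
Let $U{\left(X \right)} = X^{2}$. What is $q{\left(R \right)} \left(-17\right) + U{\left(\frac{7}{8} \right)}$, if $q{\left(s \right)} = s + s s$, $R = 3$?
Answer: $- \frac{13007}{64} \approx -203.23$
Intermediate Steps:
$q{\left(s \right)} = s + s^{2}$
$q{\left(R \right)} \left(-17\right) + U{\left(\frac{7}{8} \right)} = 3 \left(1 + 3\right) \left(-17\right) + \left(\frac{7}{8}\right)^{2} = 3 \cdot 4 \left(-17\right) + \left(7 \cdot \frac{1}{8}\right)^{2} = 12 \left(-17\right) + \left(\frac{7}{8}\right)^{2} = -204 + \frac{49}{64} = - \frac{13007}{64}$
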